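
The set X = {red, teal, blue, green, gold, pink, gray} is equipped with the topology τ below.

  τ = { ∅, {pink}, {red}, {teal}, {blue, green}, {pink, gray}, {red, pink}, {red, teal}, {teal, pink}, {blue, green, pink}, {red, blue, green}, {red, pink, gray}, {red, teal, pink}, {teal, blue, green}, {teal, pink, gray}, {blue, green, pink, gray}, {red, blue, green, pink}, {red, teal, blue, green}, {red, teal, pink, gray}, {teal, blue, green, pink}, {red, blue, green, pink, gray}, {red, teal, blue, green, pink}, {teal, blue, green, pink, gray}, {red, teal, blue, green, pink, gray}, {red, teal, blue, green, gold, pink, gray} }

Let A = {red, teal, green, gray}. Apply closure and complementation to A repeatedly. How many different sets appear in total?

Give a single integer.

12

complement {blue, gold, pink}; its interior {pink}; cl(A) = X∖{pink} = {red, teal, blue, green, gold, gray}
With k = closure, c = complement:
  1. A     = {red, teal, green, gray}
  2. kA    = {red, teal, blue, green, gold, gray}
  3. cA    = {blue, gold, pink}
  4. ckA   = {pink}
  5. kcA   = {blue, green, gold, pink, gray}
  6. kckA  = {gold, pink, gray}
  7. ckcA  = {red, teal}
  8. ckckA = {red, teal, blue, green}
  9. kckcA = {red, teal, gold}
  10. kckckA = {red, teal, blue, green, gold}
  11. ckckcA = {blue, green, pink, gray}
  12. ckckckA = {pink, gray}
k, c of each give nothing new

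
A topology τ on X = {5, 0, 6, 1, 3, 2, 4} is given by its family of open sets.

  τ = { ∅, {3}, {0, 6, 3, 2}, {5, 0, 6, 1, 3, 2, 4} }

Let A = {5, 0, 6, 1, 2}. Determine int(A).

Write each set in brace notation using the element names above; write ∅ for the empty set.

open subsets of A: ∅; so int(A) = ∅

∅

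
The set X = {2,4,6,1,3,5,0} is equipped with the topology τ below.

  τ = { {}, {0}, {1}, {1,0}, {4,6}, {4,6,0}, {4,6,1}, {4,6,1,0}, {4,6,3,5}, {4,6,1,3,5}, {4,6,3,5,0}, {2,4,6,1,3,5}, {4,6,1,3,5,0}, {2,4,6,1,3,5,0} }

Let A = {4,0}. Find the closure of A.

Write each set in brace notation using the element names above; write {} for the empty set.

{2,4,6,3,5,0}

closure: X∖int(X∖A) = X∖{1} = {2,4,6,3,5,0}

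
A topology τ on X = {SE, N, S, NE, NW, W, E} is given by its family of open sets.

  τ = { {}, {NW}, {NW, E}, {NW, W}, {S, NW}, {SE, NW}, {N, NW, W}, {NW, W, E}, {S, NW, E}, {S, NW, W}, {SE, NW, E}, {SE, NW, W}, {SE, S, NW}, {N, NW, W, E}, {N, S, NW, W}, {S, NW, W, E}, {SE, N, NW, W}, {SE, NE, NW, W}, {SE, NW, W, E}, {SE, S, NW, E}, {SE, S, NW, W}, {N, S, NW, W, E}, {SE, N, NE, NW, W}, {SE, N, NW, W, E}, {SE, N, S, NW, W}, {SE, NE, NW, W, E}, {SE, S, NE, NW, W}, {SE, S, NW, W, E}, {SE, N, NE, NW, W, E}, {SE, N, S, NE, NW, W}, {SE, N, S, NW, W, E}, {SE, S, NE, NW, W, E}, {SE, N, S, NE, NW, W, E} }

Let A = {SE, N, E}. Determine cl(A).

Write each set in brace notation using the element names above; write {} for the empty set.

closure: X∖int(X∖A) = X∖{S, NW, W} = {SE, N, NE, E}

{SE, N, NE, E}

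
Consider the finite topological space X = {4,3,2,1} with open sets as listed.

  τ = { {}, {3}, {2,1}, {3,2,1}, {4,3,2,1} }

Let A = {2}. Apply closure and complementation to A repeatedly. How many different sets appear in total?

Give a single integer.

X∖A={4,3,1}, int(X∖A)={3}, hence cl(A)={4,2,1}
Orbit (k=closure, c=complement):
  1. A     = {2}
  2. kA    = {4,2,1}
  3. cA    = {4,3,1}
  4. ckA   = {3}
  5. kcA   = {4,3,2,1}
  6. kckA  = {4,3}
  7. ckcA  = {}
  8. ckckA = {2,1}
(closed under both — stop)

8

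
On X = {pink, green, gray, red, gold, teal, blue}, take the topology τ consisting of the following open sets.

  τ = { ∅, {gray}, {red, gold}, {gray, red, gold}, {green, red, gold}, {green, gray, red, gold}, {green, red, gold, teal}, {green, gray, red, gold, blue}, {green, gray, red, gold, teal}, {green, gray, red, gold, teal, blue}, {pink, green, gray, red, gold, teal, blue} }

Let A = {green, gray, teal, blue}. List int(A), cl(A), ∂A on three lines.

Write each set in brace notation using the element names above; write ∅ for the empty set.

U open, U⊆A: ∅, {gray}. int(A) = ⋃ = {gray}
X∖A={pink, red, gold}, int(X∖A)={red, gold}, hence cl(A)={pink, green, gray, teal, blue}
∂A: remove int from cl → {pink, green, teal, blue}

int(A) = {gray}
cl(A)  = {pink, green, gray, teal, blue}
∂A     = {pink, green, teal, blue}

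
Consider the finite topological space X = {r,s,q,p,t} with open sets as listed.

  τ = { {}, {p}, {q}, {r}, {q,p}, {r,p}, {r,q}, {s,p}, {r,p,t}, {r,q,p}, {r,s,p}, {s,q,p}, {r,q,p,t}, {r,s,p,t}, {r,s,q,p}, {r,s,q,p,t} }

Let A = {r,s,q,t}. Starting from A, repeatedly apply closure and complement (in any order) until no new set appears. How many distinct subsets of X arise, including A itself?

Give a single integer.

6

cl via duality: int({p}) = {p}, so X∖{p} = {r,s,q,t}
Write k for closure, c for complement:
  1. A     = {r,s,q,t}
  2. cA    = {p}
  3. kcA   = {s,p,t}
  4. ckcA  = {r,q}
  5. kckcA = {r,q,t}
  6. ckckcA = {s,p}
applying k or c yields no new set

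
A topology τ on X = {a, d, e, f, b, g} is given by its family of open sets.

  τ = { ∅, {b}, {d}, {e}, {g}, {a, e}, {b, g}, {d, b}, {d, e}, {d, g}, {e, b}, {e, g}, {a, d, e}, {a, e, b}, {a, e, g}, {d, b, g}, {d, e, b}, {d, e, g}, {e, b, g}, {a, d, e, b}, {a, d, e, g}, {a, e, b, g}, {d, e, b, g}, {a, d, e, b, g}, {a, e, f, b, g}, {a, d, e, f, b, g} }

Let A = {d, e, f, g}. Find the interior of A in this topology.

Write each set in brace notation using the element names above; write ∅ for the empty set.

{d, e, g}

open subsets of A: ∅, {e}, {g}, {d}, {d, e}, {e, g}, {d, g}, {d, e, g}; so int(A) = {d, e, g}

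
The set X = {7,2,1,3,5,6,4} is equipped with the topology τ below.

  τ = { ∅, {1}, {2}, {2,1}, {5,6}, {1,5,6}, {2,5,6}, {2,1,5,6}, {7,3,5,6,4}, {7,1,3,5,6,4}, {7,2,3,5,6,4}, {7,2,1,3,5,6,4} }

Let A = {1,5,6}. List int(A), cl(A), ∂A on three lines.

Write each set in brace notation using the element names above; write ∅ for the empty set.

open subsets of A: ∅, {1}, {5,6}, {1,5,6}; so int(A) = {1,5,6}
closure: X∖int(X∖A) = X∖{2} = {7,1,3,5,6,4}
∂A = {7,1,3,5,6,4} minus {1,5,6} = {7,3,4}

int(A) = {1,5,6}
cl(A)  = {7,1,3,5,6,4}
∂A     = {7,3,4}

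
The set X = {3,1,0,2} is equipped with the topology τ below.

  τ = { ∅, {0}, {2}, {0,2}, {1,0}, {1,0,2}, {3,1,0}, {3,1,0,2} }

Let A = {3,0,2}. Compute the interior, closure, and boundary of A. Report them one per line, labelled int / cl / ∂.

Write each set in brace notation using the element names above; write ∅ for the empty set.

int(A) = {0,2}
cl(A)  = {3,1,0,2}
∂A     = {3,1}

open subsets of A: ∅, {0}, {2}, {0,2}; so int(A) = {0,2}
closure: X∖int(X∖A) = X∖∅ = {3,1,0,2}
∂A = {3,1,0,2} minus {0,2} = {3,1}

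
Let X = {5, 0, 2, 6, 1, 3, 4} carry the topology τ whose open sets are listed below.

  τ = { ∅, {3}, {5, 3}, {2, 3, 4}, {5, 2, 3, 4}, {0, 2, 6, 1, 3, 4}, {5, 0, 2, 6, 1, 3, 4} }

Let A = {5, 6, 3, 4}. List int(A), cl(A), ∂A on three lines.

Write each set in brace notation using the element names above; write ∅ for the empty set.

opens ⊆ A: ∅, {3}, {5, 3}; union → int = {5, 3}
complement {0, 2, 1}; its interior ∅; cl(A) = X∖∅ = {5, 0, 2, 6, 1, 3, 4}
boundary = {5, 0, 2, 6, 1, 3, 4} ∖ {5, 3} = {0, 2, 6, 1, 4}

int(A) = {5, 3}
cl(A)  = {5, 0, 2, 6, 1, 3, 4}
∂A     = {0, 2, 6, 1, 4}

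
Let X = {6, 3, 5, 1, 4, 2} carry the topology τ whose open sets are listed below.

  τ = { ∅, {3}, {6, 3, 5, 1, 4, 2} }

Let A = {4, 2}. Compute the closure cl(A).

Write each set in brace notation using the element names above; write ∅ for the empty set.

{6, 5, 1, 4, 2}

closure: X∖int(X∖A) = X∖{3} = {6, 5, 1, 4, 2}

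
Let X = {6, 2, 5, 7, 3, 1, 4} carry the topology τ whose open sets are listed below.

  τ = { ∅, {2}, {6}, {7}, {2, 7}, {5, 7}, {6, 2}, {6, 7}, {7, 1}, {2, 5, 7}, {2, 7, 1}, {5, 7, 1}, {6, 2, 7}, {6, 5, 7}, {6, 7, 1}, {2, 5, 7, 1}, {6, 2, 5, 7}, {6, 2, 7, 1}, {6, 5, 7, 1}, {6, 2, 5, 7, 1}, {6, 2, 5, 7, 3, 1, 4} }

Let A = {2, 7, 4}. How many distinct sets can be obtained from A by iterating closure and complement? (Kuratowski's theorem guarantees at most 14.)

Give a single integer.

8

cl via duality: int({6, 5, 3, 1}) = {6}, so X∖{6} = {2, 5, 7, 3, 1, 4}
Write k for closure, c for complement:
  1. A     = {2, 7, 4}
  2. kA    = {2, 5, 7, 3, 1, 4}
  3. cA    = {6, 5, 3, 1}
  4. ckA   = {6}
  5. kcA   = {6, 5, 3, 1, 4}
  6. kckA  = {6, 3, 4}
  7. ckcA  = {2, 7}
  8. ckckA = {2, 5, 7, 1}
applying k or c yields no new set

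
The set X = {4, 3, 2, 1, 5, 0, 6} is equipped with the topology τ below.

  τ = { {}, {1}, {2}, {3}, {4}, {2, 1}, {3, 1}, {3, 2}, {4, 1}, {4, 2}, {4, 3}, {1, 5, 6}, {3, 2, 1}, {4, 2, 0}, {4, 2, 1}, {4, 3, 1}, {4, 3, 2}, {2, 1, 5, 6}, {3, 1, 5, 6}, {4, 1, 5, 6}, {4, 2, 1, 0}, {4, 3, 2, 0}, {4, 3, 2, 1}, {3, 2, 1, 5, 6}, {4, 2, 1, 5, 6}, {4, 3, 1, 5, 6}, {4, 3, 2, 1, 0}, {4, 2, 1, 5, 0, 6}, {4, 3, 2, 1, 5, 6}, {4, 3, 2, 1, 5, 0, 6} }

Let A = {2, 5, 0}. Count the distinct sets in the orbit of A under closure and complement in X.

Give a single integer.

cl via duality: int({4, 3, 1, 6}) = {4, 3, 1}, so X∖{4, 3, 1} = {2, 5, 0, 6}
Write k for closure, c for complement:
  1. A     = {2, 5, 0}
  2. kA    = {2, 5, 0, 6}
  3. cA    = {4, 3, 1, 6}
  4. ckA   = {4, 3, 1}
  5. kcA   = {4, 3, 1, 5, 0, 6}
  6. ckcA  = {2}
  7. kckcA = {2, 0}
  8. ckckcA = {4, 3, 1, 5, 6}
applying k or c yields no new set

8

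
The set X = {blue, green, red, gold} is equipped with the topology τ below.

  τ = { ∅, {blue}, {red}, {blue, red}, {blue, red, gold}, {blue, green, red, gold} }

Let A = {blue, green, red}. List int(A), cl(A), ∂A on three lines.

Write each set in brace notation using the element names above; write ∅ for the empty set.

opens ⊆ A: ∅, {red}, {blue}, {blue, red}; union → int = {blue, red}
complement {gold}; its interior ∅; cl(A) = X∖∅ = {blue, green, red, gold}
boundary = {blue, green, red, gold} ∖ {blue, red} = {green, gold}

int(A) = {blue, red}
cl(A)  = {blue, green, red, gold}
∂A     = {green, gold}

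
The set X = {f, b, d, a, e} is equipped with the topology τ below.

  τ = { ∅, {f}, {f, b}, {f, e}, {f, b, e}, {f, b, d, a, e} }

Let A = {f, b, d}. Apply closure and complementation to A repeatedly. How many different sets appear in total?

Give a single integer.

cl via duality: int({a, e}) = ∅, so X∖∅ = {f, b, d, a, e}
Write k for closure, c for complement:
  1. A     = {f, b, d}
  2. kA    = {f, b, d, a, e}
  3. cA    = {a, e}
  4. ckA   = ∅
  5. kcA   = {d, a, e}
  6. ckcA  = {f, b}
applying k or c yields no new set

6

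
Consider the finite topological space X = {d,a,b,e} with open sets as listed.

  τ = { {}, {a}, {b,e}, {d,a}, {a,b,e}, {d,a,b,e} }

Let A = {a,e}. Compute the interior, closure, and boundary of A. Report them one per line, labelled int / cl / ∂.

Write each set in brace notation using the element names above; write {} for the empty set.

U open, U⊆A: {}, {a}. int(A) = ⋃ = {a}
X∖A={d,b}, int(X∖A)={}, hence cl(A)={d,a,b,e}
∂A: remove int from cl → {d,b,e}

int(A) = {a}
cl(A)  = {d,a,b,e}
∂A     = {d,b,e}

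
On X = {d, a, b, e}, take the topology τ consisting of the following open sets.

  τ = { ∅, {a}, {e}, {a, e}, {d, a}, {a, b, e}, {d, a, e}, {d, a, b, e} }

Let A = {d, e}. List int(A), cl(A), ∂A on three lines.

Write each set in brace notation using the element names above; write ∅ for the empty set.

interior: largest open inside A is {e} (from ∅, {e})
cl via duality: int({a, b}) = {a}, so X∖{a} = {d, b, e}
cl∖int = {d, b}

int(A) = {e}
cl(A)  = {d, b, e}
∂A     = {d, b}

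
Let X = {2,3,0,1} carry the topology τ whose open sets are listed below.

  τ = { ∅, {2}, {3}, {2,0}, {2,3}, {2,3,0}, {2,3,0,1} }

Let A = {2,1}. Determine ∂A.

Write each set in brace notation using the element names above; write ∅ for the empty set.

{0,1}

opens ⊆ A: ∅, {2}; union → int = {2}
complement {3,0}; its interior {3}; cl(A) = X∖{3} = {2,0,1}
boundary = {2,0,1} ∖ {2} = {0,1}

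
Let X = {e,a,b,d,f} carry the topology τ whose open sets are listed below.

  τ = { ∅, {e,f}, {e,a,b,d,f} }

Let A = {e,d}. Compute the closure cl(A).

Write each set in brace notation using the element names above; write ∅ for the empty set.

complement {a,b,f}; its interior ∅; cl(A) = X∖∅ = {e,a,b,d,f}

{e,a,b,d,f}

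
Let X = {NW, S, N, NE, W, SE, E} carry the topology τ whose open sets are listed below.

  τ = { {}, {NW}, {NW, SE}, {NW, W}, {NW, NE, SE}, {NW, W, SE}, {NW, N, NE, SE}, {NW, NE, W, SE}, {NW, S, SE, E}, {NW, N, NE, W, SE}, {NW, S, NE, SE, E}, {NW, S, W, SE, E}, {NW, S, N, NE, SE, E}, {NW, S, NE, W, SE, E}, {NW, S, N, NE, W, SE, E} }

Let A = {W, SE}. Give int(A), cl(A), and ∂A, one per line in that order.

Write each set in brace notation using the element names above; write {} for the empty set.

int(A) = {}
cl(A)  = {S, N, NE, W, SE, E}
∂A     = {S, N, NE, W, SE, E}

open subsets of A: {}; so int(A) = {}
closure: X∖int(X∖A) = X∖{NW} = {S, N, NE, W, SE, E}
∂A = {S, N, NE, W, SE, E} minus {} = {S, N, NE, W, SE, E}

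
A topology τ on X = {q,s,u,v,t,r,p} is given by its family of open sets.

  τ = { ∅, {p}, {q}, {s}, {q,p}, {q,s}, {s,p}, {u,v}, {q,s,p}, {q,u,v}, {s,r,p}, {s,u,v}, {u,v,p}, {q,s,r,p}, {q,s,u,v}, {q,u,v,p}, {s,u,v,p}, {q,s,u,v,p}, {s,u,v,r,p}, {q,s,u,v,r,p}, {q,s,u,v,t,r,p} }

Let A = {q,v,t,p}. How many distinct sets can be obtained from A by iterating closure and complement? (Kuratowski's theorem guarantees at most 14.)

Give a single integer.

10

complement {s,u,r}; its interior {s}; cl(A) = X∖{s} = {q,u,v,t,r,p}
With k = closure, c = complement:
  1. A     = {q,v,t,p}
  2. kA    = {q,u,v,t,r,p}
  3. cA    = {s,u,r}
  4. ckA   = {s}
  5. kcA   = {s,u,v,t,r}
  6. kckA  = {s,t,r}
  7. ckcA  = {q,p}
  8. ckckA = {q,u,v,p}
  9. kckcA = {q,t,r,p}
  10. ckckcA = {s,u,v}
k, c of each give nothing new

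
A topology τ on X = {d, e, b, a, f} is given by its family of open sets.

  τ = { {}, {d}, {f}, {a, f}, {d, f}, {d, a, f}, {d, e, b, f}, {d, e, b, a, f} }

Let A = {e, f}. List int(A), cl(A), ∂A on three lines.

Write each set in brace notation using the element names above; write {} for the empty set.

int(A) = {f}
cl(A)  = {e, b, a, f}
∂A     = {e, b, a}

opens ⊆ A: {}, {f}; union → int = {f}
complement {d, b, a}; its interior {d}; cl(A) = X∖{d} = {e, b, a, f}
boundary = {e, b, a, f} ∖ {f} = {e, b, a}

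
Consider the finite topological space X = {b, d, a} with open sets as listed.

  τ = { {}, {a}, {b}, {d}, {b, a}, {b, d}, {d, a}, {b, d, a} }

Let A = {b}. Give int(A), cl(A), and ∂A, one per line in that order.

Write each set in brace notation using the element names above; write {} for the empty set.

U open, U⊆A: {}, {b}. int(A) = ⋃ = {b}
X∖A={d, a}, int(X∖A)={d, a}, hence cl(A)={b}
∂A: remove int from cl → {}

int(A) = {b}
cl(A)  = {b}
∂A     = {}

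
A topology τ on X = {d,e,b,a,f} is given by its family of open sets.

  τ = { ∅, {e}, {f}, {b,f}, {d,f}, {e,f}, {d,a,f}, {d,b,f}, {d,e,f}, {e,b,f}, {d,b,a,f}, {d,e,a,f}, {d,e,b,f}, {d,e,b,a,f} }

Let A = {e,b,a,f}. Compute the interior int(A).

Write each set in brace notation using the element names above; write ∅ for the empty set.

opens ⊆ A: ∅, {f}, {e}, {e,f}, {b,f}, {e,b,f}; union → int = {e,b,f}

{e,b,f}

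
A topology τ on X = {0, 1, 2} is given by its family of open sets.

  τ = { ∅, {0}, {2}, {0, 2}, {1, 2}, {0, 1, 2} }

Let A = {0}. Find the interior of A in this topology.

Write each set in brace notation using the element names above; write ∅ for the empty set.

U open, U⊆A: ∅, {0}. int(A) = ⋃ = {0}

{0}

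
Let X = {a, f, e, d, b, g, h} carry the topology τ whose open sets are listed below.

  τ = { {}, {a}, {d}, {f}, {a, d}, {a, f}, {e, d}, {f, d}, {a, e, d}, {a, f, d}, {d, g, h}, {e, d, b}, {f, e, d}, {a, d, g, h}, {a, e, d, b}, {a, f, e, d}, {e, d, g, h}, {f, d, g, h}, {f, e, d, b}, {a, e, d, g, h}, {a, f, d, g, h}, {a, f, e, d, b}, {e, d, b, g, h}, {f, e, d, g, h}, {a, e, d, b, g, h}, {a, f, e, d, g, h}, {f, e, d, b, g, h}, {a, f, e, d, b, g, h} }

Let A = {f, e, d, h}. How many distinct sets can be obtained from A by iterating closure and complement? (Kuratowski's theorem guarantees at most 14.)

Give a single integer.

cl via duality: int({a, b, g}) = {a}, so X∖{a} = {f, e, d, b, g, h}
Write k for closure, c for complement:
  1. A     = {f, e, d, h}
  2. kA    = {f, e, d, b, g, h}
  3. cA    = {a, b, g}
  4. ckA   = {a}
  5. kcA   = {a, b, g, h}
  6. ckcA  = {f, e, d}
applying k or c yields no new set

6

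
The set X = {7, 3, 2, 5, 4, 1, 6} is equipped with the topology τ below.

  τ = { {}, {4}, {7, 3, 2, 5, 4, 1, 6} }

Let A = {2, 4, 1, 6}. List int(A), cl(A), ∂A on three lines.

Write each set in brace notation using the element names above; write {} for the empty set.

int(A) = {4}
cl(A)  = {7, 3, 2, 5, 4, 1, 6}
∂A     = {7, 3, 2, 5, 1, 6}

U open, U⊆A: {}, {4}. int(A) = ⋃ = {4}
X∖A={7, 3, 5}, int(X∖A)={}, hence cl(A)={7, 3, 2, 5, 4, 1, 6}
∂A: remove int from cl → {7, 3, 2, 5, 1, 6}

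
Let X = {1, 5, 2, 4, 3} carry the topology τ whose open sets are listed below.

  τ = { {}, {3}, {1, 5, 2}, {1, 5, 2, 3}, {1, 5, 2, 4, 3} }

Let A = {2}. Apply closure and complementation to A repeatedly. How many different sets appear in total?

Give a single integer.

8

cl via duality: int({1, 5, 4, 3}) = {3}, so X∖{3} = {1, 5, 2, 4}
Write k for closure, c for complement:
  1. A     = {2}
  2. kA    = {1, 5, 2, 4}
  3. cA    = {1, 5, 4, 3}
  4. ckA   = {3}
  5. kcA   = {1, 5, 2, 4, 3}
  6. kckA  = {4, 3}
  7. ckcA  = {}
  8. ckckA = {1, 5, 2}
applying k or c yields no new set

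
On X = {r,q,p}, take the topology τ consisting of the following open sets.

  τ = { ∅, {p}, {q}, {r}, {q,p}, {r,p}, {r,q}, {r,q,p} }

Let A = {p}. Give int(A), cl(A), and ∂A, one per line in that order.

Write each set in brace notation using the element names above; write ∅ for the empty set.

interior: largest open inside A is {p} (from ∅, {p})
cl via duality: int({r,q}) = {r,q}, so X∖{r,q} = {p}
cl∖int = ∅

int(A) = {p}
cl(A)  = {p}
∂A     = ∅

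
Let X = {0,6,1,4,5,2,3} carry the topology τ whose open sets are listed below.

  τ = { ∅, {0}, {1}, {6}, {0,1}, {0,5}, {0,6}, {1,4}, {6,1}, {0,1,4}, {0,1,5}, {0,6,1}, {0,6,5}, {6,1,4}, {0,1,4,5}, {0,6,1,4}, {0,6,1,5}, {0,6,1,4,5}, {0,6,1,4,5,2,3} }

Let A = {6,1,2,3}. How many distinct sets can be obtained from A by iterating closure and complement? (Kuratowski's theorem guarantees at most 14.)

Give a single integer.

8

complement {0,4,5}; its interior {0,5}; cl(A) = X∖{0,5} = {6,1,4,2,3}
With k = closure, c = complement:
  1. A     = {6,1,2,3}
  2. kA    = {6,1,4,2,3}
  3. cA    = {0,4,5}
  4. ckA   = {0,5}
  5. kcA   = {0,4,5,2,3}
  6. kckA  = {0,5,2,3}
  7. ckcA  = {6,1}
  8. ckckA = {6,1,4}
k, c of each give nothing new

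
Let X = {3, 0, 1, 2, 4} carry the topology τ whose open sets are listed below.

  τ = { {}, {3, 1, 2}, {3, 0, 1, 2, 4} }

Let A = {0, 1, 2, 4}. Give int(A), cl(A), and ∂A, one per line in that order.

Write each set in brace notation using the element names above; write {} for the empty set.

U open, U⊆A: {}. int(A) = ⋃ = {}
X∖A={3}, int(X∖A)={}, hence cl(A)={3, 0, 1, 2, 4}
∂A: remove int from cl → {3, 0, 1, 2, 4}

int(A) = {}
cl(A)  = {3, 0, 1, 2, 4}
∂A     = {3, 0, 1, 2, 4}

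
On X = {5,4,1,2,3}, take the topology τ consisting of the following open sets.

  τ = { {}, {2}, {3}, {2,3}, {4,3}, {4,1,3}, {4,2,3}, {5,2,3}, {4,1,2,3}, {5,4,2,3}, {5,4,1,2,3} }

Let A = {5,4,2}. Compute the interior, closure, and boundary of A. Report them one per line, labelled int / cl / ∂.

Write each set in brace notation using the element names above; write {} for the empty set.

open subsets of A: {}, {2}; so int(A) = {2}
closure: X∖int(X∖A) = X∖{3} = {5,4,1,2}
∂A = {5,4,1,2} minus {2} = {5,4,1}

int(A) = {2}
cl(A)  = {5,4,1,2}
∂A     = {5,4,1}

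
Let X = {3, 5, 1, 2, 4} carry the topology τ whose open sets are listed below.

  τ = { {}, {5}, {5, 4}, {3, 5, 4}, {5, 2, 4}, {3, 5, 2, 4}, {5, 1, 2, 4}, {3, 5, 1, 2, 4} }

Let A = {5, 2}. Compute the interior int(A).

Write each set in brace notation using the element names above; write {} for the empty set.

interior: largest open inside A is {5} (from {}, {5})

{5}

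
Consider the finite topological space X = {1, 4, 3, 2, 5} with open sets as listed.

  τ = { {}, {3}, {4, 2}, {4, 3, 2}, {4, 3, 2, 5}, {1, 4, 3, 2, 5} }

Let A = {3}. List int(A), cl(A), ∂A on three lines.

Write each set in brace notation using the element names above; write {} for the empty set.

int(A) = {3}
cl(A)  = {1, 3, 5}
∂A     = {1, 5}

opens ⊆ A: {}, {3}; union → int = {3}
complement {1, 4, 2, 5}; its interior {4, 2}; cl(A) = X∖{4, 2} = {1, 3, 5}
boundary = {1, 3, 5} ∖ {3} = {1, 5}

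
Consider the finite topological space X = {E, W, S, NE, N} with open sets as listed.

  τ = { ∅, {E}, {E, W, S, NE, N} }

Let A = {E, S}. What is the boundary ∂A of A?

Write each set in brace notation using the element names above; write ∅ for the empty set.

{W, S, NE, N}

open subsets of A: ∅, {E}; so int(A) = {E}
closure: X∖int(X∖A) = X∖∅ = {E, W, S, NE, N}
∂A = {E, W, S, NE, N} minus {E} = {W, S, NE, N}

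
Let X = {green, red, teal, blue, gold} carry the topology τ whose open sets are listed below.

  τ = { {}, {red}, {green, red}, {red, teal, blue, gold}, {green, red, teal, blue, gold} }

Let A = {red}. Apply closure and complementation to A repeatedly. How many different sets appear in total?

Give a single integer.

closure: X∖int(X∖A) = X∖{} = {green, red, teal, blue, gold}
Let k=closure and c=complement:
  1. A     = {red}
  2. kA    = {green, red, teal, blue, gold}
  3. cA    = {green, teal, blue, gold}
  4. ckA   = {}
— saturated at 4

4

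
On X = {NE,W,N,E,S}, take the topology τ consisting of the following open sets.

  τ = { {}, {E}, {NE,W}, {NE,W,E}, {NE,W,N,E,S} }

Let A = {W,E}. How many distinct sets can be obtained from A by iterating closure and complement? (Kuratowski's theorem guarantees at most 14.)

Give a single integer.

complement {NE,N,S}; its interior {}; cl(A) = X∖{} = {NE,W,N,E,S}
With k = closure, c = complement:
  1. A     = {W,E}
  2. kA    = {NE,W,N,E,S}
  3. cA    = {NE,N,S}
  4. ckA   = {}
  5. kcA   = {NE,W,N,S}
  6. ckcA  = {E}
  7. kckcA = {N,E,S}
  8. ckckcA = {NE,W}
k, c of each give nothing new

8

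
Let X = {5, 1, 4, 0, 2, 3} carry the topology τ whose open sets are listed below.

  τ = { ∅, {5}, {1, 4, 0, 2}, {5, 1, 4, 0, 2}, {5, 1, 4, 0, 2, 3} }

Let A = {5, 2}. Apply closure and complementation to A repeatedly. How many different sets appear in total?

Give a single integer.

8

complement {1, 4, 0, 3}; its interior ∅; cl(A) = X∖∅ = {5, 1, 4, 0, 2, 3}
With k = closure, c = complement:
  1. A     = {5, 2}
  2. kA    = {5, 1, 4, 0, 2, 3}
  3. cA    = {1, 4, 0, 3}
  4. ckA   = ∅
  5. kcA   = {1, 4, 0, 2, 3}
  6. ckcA  = {5}
  7. kckcA = {5, 3}
  8. ckckcA = {1, 4, 0, 2}
k, c of each give nothing new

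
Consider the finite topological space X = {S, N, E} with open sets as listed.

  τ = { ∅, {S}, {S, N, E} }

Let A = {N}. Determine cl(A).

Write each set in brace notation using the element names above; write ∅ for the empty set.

X∖A={S, E}, int(X∖A)={S}, hence cl(A)={N, E}

{N, E}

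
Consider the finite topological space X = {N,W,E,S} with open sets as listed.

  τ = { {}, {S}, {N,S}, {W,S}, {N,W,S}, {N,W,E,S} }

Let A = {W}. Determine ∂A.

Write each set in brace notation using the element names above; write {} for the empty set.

{W,E}

U open, U⊆A: {}. int(A) = ⋃ = {}
X∖A={N,E,S}, int(X∖A)={N,S}, hence cl(A)={W,E}
∂A: remove int from cl → {W,E}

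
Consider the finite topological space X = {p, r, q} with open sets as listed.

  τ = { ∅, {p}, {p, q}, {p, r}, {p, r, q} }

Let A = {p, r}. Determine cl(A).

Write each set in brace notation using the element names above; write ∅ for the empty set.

complement {q}; its interior ∅; cl(A) = X∖∅ = {p, r, q}

{p, r, q}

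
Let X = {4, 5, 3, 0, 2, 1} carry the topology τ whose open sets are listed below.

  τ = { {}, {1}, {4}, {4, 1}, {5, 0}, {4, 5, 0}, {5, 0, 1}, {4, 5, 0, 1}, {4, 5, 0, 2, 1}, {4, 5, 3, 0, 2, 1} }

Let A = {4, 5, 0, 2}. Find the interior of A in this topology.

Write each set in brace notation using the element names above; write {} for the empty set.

{4, 5, 0}

U open, U⊆A: {}, {4}, {5, 0}, {4, 5, 0}. int(A) = ⋃ = {4, 5, 0}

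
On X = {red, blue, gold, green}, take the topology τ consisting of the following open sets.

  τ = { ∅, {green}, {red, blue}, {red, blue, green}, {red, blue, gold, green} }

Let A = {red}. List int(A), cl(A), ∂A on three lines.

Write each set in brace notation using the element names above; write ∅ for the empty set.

int(A) = ∅
cl(A)  = {red, blue, gold}
∂A     = {red, blue, gold}

U open, U⊆A: ∅. int(A) = ⋃ = ∅
X∖A={blue, gold, green}, int(X∖A)={green}, hence cl(A)={red, blue, gold}
∂A: remove int from cl → {red, blue, gold}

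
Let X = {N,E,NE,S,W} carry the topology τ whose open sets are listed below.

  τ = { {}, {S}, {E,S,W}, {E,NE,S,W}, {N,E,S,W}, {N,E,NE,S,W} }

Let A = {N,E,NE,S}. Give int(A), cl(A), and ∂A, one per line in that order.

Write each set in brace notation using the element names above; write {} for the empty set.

opens ⊆ A: {}, {S}; union → int = {S}
complement {W}; its interior {}; cl(A) = X∖{} = {N,E,NE,S,W}
boundary = {N,E,NE,S,W} ∖ {S} = {N,E,NE,W}

int(A) = {S}
cl(A)  = {N,E,NE,S,W}
∂A     = {N,E,NE,W}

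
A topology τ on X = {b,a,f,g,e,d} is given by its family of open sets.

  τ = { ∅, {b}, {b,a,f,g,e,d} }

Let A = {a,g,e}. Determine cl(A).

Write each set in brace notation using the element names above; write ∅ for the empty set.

{a,f,g,e,d}

complement {b,f,d}; its interior {b}; cl(A) = X∖{b} = {a,f,g,e,d}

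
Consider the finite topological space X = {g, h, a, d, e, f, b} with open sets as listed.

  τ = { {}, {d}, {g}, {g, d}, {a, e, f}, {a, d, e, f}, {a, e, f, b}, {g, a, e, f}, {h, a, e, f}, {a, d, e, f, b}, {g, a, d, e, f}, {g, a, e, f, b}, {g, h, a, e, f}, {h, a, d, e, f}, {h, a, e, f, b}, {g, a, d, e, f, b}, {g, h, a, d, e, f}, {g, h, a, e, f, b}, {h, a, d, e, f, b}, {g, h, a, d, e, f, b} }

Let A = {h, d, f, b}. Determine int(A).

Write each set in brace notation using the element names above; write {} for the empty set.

{d}

interior: largest open inside A is {d} (from {}, {d})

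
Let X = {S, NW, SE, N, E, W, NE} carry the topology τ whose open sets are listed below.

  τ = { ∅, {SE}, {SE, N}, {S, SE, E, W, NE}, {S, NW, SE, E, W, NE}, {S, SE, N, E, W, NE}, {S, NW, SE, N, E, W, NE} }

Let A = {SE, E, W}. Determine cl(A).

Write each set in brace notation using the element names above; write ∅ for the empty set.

{S, NW, SE, N, E, W, NE}

cl via duality: int({S, NW, N, NE}) = ∅, so X∖∅ = {S, NW, SE, N, E, W, NE}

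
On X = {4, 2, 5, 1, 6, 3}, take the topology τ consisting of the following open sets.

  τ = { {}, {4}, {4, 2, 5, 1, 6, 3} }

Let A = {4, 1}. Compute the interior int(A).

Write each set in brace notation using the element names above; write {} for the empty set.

{4}

opens ⊆ A: {}, {4}; union → int = {4}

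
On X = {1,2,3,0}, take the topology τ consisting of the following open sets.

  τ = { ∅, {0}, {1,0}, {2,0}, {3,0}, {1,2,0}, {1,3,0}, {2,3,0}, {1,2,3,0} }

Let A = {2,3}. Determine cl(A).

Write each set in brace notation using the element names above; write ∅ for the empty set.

{2,3}

complement {1,0}; its interior {1,0}; cl(A) = X∖{1,0} = {2,3}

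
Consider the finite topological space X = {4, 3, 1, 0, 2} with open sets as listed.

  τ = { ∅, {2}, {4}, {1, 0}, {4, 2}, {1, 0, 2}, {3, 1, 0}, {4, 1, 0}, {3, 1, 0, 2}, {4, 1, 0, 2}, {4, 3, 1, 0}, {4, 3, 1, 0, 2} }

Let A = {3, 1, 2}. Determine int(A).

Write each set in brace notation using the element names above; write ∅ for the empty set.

interior: largest open inside A is {2} (from ∅, {2})

{2}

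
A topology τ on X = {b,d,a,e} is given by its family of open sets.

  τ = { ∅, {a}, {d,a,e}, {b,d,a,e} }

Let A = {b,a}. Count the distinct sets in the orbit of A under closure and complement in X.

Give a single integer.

6

X∖A={d,e}, int(X∖A)=∅, hence cl(A)={b,d,a,e}
Orbit (k=closure, c=complement):
  1. A     = {b,a}
  2. kA    = {b,d,a,e}
  3. cA    = {d,e}
  4. ckA   = ∅
  5. kcA   = {b,d,e}
  6. ckcA  = {a}
(closed under both — stop)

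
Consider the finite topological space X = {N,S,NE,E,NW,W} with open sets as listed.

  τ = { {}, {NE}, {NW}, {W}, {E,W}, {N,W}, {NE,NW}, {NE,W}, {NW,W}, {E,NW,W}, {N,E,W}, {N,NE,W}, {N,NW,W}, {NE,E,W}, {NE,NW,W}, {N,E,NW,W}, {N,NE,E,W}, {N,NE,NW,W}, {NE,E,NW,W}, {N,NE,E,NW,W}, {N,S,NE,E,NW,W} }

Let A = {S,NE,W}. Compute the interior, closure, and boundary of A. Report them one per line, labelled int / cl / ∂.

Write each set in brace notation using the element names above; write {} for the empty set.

int(A) = {NE,W}
cl(A)  = {N,S,NE,E,W}
∂A     = {N,S,E}

U open, U⊆A: {}, {NE}, {W}, {NE,W}. int(A) = ⋃ = {NE,W}
X∖A={N,E,NW}, int(X∖A)={NW}, hence cl(A)={N,S,NE,E,W}
∂A: remove int from cl → {N,S,E}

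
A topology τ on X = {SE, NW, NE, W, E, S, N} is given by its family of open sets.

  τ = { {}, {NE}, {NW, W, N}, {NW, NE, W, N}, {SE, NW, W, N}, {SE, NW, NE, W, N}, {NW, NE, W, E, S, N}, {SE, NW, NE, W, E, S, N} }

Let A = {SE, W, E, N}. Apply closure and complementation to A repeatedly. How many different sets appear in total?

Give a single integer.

8

X∖A={NW, NE, S}, int(X∖A)={NE}, hence cl(A)={SE, NW, W, E, S, N}
Orbit (k=closure, c=complement):
  1. A     = {SE, W, E, N}
  2. kA    = {SE, NW, W, E, S, N}
  3. cA    = {NW, NE, S}
  4. ckA   = {NE}
  5. kcA   = {SE, NW, NE, W, E, S, N}
  6. kckA  = {NE, E, S}
  7. ckcA  = {}
  8. ckckA = {SE, NW, W, N}
(closed under both — stop)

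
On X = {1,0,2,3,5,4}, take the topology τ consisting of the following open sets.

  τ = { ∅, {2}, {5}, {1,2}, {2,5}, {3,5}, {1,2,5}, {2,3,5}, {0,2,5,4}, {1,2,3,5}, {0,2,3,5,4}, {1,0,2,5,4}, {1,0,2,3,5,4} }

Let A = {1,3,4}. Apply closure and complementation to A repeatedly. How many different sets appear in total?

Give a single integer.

complement {0,2,5}; its interior {2,5}; cl(A) = X∖{2,5} = {1,0,3,4}
With k = closure, c = complement:
  1. A     = {1,3,4}
  2. kA    = {1,0,3,4}
  3. cA    = {0,2,5}
  4. ckA   = {2,5}
  5. kcA   = {1,0,2,3,5,4}
  6. ckcA  = ∅
k, c of each give nothing new

6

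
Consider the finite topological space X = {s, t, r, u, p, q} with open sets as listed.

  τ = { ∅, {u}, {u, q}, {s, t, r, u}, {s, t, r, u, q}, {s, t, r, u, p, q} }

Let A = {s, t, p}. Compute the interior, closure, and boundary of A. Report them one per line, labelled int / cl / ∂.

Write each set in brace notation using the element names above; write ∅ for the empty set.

int(A) = ∅
cl(A)  = {s, t, r, p}
∂A     = {s, t, r, p}

U open, U⊆A: ∅. int(A) = ⋃ = ∅
X∖A={r, u, q}, int(X∖A)={u, q}, hence cl(A)={s, t, r, p}
∂A: remove int from cl → {s, t, r, p}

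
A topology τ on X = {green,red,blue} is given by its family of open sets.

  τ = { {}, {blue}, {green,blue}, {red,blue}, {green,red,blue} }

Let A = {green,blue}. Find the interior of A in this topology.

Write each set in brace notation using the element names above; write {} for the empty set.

{green,blue}

U open, U⊆A: {}, {blue}, {green,blue}. int(A) = ⋃ = {green,blue}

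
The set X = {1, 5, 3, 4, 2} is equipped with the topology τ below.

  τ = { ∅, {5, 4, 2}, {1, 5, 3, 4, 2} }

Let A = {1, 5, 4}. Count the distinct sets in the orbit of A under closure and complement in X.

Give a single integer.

4

closure: X∖int(X∖A) = X∖∅ = {1, 5, 3, 4, 2}
Let k=closure and c=complement:
  1. A     = {1, 5, 4}
  2. kA    = {1, 5, 3, 4, 2}
  3. cA    = {3, 2}
  4. ckA   = ∅
— saturated at 4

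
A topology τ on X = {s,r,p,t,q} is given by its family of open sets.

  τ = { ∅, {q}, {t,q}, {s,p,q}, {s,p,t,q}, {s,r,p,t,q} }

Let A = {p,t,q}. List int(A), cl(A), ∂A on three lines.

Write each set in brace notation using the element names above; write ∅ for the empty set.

int(A) = {t,q}
cl(A)  = {s,r,p,t,q}
∂A     = {s,r,p}

interior: largest open inside A is {t,q} (from ∅, {q}, {t,q})
cl via duality: int({s,r}) = ∅, so X∖∅ = {s,r,p,t,q}
cl∖int = {s,r,p}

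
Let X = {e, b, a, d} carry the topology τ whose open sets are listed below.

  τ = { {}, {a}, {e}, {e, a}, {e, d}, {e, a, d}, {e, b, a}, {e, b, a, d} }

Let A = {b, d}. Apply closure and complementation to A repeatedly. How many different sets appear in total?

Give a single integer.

4

complement {e, a}; its interior {e, a}; cl(A) = X∖{e, a} = {b, d}
With k = closure, c = complement:
  1. A     = {b, d}
  2. cA    = {e, a}
  3. kcA   = {e, b, a, d}
  4. ckcA  = {}
k, c of each give nothing new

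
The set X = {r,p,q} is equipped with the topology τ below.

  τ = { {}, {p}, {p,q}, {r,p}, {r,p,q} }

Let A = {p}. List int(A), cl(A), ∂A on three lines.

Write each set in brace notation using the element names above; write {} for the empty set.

interior: largest open inside A is {p} (from {}, {p})
cl via duality: int({r,q}) = {}, so X∖{} = {r,p,q}
cl∖int = {r,q}

int(A) = {p}
cl(A)  = {r,p,q}
∂A     = {r,q}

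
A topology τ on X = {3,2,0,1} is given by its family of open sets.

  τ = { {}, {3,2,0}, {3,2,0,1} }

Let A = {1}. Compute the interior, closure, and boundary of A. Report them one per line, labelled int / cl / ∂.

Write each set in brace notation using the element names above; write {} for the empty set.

int(A) = {}
cl(A)  = {1}
∂A     = {1}

opens ⊆ A: {}; union → int = {}
complement {3,2,0}; its interior {3,2,0}; cl(A) = X∖{3,2,0} = {1}
boundary = {1} ∖ {} = {1}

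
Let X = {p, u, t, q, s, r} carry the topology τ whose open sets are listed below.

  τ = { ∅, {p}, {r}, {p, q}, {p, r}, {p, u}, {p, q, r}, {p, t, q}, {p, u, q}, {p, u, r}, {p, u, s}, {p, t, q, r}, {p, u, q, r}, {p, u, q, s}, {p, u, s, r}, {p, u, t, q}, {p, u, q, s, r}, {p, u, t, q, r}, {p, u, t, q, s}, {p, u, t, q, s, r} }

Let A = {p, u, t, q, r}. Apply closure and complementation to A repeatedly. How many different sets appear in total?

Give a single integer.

cl via duality: int({s}) = ∅, so X∖∅ = {p, u, t, q, s, r}
Write k for closure, c for complement:
  1. A     = {p, u, t, q, r}
  2. kA    = {p, u, t, q, s, r}
  3. cA    = {s}
  4. ckA   = ∅
applying k or c yields no new set

4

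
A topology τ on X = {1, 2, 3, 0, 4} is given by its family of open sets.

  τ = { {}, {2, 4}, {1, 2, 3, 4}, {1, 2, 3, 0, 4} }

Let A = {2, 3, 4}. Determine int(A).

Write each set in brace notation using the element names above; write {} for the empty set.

open subsets of A: {}, {2, 4}; so int(A) = {2, 4}

{2, 4}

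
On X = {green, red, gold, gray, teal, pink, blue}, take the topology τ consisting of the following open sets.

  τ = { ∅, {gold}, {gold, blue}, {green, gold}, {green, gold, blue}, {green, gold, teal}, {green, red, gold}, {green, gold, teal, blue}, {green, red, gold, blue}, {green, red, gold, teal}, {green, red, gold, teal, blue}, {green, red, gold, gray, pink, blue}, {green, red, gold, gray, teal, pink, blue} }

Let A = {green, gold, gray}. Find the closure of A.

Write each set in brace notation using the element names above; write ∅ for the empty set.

X∖A={red, teal, pink, blue}, int(X∖A)=∅, hence cl(A)={green, red, gold, gray, teal, pink, blue}

{green, red, gold, gray, teal, pink, blue}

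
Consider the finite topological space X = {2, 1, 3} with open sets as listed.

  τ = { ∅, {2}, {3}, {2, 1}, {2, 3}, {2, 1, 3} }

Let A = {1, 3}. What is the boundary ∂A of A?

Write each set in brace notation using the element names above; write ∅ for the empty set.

{1}

U open, U⊆A: ∅, {3}. int(A) = ⋃ = {3}
X∖A={2}, int(X∖A)={2}, hence cl(A)={1, 3}
∂A: remove int from cl → {1}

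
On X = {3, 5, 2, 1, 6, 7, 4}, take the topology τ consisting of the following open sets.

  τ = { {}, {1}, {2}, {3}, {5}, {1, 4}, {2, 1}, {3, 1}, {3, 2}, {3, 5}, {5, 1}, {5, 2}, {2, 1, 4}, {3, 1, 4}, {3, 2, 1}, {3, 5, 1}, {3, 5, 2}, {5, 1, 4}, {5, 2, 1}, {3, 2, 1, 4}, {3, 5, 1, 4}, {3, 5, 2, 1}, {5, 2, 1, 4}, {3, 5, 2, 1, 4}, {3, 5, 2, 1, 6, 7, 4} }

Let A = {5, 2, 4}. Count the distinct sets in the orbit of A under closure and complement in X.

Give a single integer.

closure: X∖int(X∖A) = X∖{3, 1} = {5, 2, 6, 7, 4}
Let k=closure and c=complement:
  1. A     = {5, 2, 4}
  2. kA    = {5, 2, 6, 7, 4}
  3. cA    = {3, 1, 6, 7}
  4. ckA   = {3, 1}
  5. kcA   = {3, 1, 6, 7, 4}
  6. ckcA  = {5, 2}
  7. kckcA = {5, 2, 6, 7}
  8. ckckcA = {3, 1, 4}
— saturated at 8

8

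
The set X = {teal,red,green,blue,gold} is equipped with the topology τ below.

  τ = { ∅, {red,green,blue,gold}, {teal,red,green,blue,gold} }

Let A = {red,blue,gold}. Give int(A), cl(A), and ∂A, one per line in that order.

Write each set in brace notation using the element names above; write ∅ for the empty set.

U open, U⊆A: ∅. int(A) = ⋃ = ∅
X∖A={teal,green}, int(X∖A)=∅, hence cl(A)={teal,red,green,blue,gold}
∂A: remove int from cl → {teal,red,green,blue,gold}

int(A) = ∅
cl(A)  = {teal,red,green,blue,gold}
∂A     = {teal,red,green,blue,gold}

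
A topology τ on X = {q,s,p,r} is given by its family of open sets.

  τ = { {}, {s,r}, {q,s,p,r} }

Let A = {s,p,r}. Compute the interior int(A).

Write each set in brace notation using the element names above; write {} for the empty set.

{s,r}

open subsets of A: {}, {s,r}; so int(A) = {s,r}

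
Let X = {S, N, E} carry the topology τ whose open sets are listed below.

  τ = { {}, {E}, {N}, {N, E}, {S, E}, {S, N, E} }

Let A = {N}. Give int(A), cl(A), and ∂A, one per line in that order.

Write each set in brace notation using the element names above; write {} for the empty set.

int(A) = {N}
cl(A)  = {N}
∂A     = {}

open subsets of A: {}, {N}; so int(A) = {N}
closure: X∖int(X∖A) = X∖{S, E} = {N}
∂A = {N} minus {N} = {}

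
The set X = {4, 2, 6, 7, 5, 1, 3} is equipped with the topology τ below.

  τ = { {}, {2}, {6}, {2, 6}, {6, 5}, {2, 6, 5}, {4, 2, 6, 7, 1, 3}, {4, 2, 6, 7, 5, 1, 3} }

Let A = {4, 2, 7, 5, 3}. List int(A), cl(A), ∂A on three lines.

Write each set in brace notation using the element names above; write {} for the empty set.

int(A) = {2}
cl(A)  = {4, 2, 7, 5, 1, 3}
∂A     = {4, 7, 5, 1, 3}

U open, U⊆A: {}, {2}. int(A) = ⋃ = {2}
X∖A={6, 1}, int(X∖A)={6}, hence cl(A)={4, 2, 7, 5, 1, 3}
∂A: remove int from cl → {4, 7, 5, 1, 3}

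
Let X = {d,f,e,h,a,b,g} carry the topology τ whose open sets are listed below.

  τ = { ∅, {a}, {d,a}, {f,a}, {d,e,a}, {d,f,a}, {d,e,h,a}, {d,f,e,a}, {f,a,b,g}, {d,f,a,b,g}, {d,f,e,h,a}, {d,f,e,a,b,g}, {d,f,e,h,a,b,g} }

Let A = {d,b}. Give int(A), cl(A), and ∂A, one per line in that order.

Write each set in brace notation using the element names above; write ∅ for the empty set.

int(A) = ∅
cl(A)  = {d,e,h,b,g}
∂A     = {d,e,h,b,g}

opens ⊆ A: ∅; union → int = ∅
complement {f,e,h,a,g}; its interior {f,a}; cl(A) = X∖{f,a} = {d,e,h,b,g}
boundary = {d,e,h,b,g} ∖ ∅ = {d,e,h,b,g}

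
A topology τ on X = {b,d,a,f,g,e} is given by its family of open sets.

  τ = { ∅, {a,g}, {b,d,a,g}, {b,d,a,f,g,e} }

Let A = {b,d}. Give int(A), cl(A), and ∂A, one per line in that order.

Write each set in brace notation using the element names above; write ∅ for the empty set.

int(A) = ∅
cl(A)  = {b,d,f,e}
∂A     = {b,d,f,e}

opens ⊆ A: ∅; union → int = ∅
complement {a,f,g,e}; its interior {a,g}; cl(A) = X∖{a,g} = {b,d,f,e}
boundary = {b,d,f,e} ∖ ∅ = {b,d,f,e}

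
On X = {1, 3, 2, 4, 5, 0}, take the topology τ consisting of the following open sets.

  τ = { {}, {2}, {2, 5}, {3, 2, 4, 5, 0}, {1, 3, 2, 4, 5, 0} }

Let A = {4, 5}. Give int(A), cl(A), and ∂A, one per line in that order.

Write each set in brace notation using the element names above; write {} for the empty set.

open subsets of A: {}; so int(A) = {}
closure: X∖int(X∖A) = X∖{2} = {1, 3, 4, 5, 0}
∂A = {1, 3, 4, 5, 0} minus {} = {1, 3, 4, 5, 0}

int(A) = {}
cl(A)  = {1, 3, 4, 5, 0}
∂A     = {1, 3, 4, 5, 0}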